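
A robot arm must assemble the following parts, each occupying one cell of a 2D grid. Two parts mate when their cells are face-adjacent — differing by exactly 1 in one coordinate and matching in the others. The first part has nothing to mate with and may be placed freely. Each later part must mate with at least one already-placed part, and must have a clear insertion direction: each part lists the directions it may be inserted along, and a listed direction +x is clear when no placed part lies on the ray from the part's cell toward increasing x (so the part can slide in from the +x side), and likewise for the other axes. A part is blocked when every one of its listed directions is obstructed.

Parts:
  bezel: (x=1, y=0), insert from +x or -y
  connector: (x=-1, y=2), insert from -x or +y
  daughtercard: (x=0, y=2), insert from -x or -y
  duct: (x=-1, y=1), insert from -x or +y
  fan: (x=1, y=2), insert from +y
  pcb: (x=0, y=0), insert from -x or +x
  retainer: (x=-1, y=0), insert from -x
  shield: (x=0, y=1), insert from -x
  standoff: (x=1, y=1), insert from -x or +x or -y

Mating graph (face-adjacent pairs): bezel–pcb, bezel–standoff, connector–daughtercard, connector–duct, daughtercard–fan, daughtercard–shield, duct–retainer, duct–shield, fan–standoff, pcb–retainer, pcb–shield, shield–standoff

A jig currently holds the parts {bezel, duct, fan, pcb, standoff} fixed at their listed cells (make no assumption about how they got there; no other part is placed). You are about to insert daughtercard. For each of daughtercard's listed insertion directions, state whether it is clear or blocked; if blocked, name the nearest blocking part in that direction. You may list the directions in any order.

-x: ray from daughtercard(0, 2) has no placed part ⇒ clear
-y: nearest on ray is pcb@(0, 0) ⇒ blocked

-x: clear; -y: blocked by pcb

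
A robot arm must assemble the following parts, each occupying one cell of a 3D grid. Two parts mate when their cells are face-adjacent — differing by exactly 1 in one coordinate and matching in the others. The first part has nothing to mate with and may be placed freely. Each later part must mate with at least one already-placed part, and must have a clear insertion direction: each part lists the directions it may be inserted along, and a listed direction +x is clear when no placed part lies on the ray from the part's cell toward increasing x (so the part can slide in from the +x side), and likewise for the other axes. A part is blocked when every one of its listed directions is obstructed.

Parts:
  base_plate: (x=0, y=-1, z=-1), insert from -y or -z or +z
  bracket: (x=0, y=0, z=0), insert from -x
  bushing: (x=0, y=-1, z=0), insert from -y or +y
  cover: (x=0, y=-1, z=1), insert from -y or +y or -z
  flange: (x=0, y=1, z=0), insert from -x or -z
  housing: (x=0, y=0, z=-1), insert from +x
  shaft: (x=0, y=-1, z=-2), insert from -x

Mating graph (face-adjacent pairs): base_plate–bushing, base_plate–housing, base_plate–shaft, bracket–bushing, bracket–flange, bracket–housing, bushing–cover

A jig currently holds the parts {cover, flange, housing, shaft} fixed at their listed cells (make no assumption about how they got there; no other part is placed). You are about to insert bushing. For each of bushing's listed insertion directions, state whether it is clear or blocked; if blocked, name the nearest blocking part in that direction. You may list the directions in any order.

-y: ray from bushing(0, -1, 0) has no placed part ⇒ clear
+y: nearest on ray is flange@(0, 1, 0) ⇒ blocked

+y: blocked by flange; -y: clear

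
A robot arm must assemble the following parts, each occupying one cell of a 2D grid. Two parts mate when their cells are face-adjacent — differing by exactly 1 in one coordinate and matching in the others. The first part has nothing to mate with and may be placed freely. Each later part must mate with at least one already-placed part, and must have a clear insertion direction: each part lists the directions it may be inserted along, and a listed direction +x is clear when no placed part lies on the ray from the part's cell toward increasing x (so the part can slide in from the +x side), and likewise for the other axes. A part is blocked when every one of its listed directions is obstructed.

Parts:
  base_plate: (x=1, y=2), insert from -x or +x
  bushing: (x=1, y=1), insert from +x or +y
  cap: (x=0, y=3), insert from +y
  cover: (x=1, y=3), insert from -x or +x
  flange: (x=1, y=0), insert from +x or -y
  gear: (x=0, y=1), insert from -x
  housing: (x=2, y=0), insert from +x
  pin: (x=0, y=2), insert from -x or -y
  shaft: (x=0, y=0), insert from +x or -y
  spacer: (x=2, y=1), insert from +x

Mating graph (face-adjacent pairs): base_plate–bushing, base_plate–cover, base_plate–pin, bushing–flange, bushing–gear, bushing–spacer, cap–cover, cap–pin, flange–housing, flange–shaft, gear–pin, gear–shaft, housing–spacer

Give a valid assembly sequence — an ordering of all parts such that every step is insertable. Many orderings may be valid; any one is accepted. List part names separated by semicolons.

shaft; gear; bushing; spacer; base_plate; housing; flange; cover; cap; pin

1. shaft@(0, 0) [+x clear] — {shaft}
2. gear@(0, 1) [-x clear] — {gear, shaft}
3. bushing@(1, 1) [+x clear] — {bushing, gear, shaft}
4. spacer@(2, 1) [+x clear] — {bushing, gear, shaft, spacer}
5. base_plate@(1, 2) [-x clear] — {base_plate, bushing, gear, shaft, spacer}
6. housing@(2, 0) [+x clear] — {base_plate, bushing, gear, housing, shaft, spacer}
7. flange@(1, 0) [-y clear] — {base_plate, bushing, flange, gear, housing, shaft, spacer}
8. cover@(1, 3) [-x clear] — {base_plate, bushing, cover, flange, gear, housing, shaft, spacer}
9. cap@(0, 3) [+y clear] — {base_plate, bushing, cap, cover, flange, gear, housing, shaft, spacer}
10. pin@(0, 2) [-x clear] — {base_plate, bushing, cap, cover, flange, gear, housing, pin, shaft, spacer}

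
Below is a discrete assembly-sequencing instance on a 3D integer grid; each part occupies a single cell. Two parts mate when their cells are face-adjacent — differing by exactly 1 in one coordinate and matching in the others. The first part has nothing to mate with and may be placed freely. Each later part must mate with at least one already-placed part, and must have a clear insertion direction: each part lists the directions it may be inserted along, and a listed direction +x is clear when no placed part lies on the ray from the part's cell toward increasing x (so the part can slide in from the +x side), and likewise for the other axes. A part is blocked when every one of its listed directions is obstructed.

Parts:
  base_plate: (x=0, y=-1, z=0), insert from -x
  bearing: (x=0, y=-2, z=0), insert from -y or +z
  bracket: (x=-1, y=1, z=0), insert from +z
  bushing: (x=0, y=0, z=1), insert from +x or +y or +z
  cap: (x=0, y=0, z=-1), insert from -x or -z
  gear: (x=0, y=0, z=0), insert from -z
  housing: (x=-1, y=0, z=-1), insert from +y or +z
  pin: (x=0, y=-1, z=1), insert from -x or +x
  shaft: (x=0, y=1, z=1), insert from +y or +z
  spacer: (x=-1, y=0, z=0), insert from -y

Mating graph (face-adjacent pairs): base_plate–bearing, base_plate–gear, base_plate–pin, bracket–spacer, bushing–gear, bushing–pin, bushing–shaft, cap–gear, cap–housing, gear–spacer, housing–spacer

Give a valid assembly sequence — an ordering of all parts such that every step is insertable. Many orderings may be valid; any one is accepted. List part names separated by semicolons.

shaft; bushing; pin; base_plate; bearing; gear; spacer; housing; bracket; cap

1. shaft@(0, 1, 1) [+y clear] — {shaft}
2. bushing@(0, 0, 1) [+x clear] — {bushing, shaft}
3. pin@(0, -1, 1) [-x clear] — {bushing, pin, shaft}
4. base_plate@(0, -1, 0) [-x clear] — {base_plate, bushing, pin, shaft}
5. bearing@(0, -2, 0) [-y clear] — {base_plate, bearing, bushing, pin, shaft}
6. gear@(0, 0, 0) [-z clear] — {base_plate, bearing, bushing, gear, pin, shaft}
7. spacer@(-1, 0, 0) [-y clear] — {base_plate, bearing, bushing, gear, pin, shaft, spacer}
8. housing@(-1, 0, -1) [+y clear] — {base_plate, bearing, bushing, gear, housing, pin, shaft, spacer}
9. bracket@(-1, 1, 0) [+z clear] — {base_plate, bearing, bracket, bushing, gear, housing, pin, shaft, spacer}
10. cap@(0, 0, -1) [-z clear] — {base_plate, bearing, bracket, bushing, cap, gear, housing, pin, shaft, spacer}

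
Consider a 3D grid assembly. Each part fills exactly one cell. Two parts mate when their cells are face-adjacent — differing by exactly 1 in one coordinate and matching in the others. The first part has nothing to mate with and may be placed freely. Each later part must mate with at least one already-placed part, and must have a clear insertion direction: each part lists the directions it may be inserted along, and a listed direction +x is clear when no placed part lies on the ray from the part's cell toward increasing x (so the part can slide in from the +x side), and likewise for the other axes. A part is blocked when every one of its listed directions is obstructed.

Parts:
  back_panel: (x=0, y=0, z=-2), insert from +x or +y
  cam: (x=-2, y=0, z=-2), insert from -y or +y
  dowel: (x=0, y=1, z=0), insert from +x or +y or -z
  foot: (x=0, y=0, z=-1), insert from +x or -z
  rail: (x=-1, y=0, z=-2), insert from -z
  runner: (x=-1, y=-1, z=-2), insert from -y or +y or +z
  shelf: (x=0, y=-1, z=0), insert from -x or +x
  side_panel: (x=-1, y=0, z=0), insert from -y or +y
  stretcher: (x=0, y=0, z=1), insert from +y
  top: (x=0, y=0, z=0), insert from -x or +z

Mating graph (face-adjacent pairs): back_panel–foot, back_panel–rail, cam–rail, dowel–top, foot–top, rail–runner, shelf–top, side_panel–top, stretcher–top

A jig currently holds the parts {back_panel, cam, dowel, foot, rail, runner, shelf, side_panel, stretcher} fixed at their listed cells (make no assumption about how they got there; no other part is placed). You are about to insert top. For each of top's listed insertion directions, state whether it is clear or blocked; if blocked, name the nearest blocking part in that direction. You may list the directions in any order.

+z: blocked by stretcher; -x: blocked by side_panel

-x: nearest on ray is side_panel@(-1, 0, 0) ⇒ blocked
+z: nearest on ray is stretcher@(0, 0, 1) ⇒ blocked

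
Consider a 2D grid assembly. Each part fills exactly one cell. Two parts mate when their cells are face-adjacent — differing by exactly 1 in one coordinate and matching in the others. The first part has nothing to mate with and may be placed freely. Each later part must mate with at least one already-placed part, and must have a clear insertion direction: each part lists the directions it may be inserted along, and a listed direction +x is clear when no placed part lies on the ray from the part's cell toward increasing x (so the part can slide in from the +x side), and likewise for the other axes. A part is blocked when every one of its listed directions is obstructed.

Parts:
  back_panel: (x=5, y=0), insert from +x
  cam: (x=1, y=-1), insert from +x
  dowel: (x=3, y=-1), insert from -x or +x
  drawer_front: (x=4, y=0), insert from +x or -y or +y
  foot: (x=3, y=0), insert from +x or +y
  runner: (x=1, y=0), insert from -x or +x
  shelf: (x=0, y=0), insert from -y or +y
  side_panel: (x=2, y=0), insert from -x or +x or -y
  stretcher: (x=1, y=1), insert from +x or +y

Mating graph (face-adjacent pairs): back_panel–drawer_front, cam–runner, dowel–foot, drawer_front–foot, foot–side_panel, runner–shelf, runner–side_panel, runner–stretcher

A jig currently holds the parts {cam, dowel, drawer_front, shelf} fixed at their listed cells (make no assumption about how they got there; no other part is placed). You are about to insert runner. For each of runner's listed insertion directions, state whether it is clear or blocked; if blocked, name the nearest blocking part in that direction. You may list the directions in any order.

+x: blocked by drawer_front; -x: blocked by shelf

-x: nearest on ray is shelf@(0, 0) ⇒ blocked
+x: nearest on ray is drawer_front@(4, 0) ⇒ blocked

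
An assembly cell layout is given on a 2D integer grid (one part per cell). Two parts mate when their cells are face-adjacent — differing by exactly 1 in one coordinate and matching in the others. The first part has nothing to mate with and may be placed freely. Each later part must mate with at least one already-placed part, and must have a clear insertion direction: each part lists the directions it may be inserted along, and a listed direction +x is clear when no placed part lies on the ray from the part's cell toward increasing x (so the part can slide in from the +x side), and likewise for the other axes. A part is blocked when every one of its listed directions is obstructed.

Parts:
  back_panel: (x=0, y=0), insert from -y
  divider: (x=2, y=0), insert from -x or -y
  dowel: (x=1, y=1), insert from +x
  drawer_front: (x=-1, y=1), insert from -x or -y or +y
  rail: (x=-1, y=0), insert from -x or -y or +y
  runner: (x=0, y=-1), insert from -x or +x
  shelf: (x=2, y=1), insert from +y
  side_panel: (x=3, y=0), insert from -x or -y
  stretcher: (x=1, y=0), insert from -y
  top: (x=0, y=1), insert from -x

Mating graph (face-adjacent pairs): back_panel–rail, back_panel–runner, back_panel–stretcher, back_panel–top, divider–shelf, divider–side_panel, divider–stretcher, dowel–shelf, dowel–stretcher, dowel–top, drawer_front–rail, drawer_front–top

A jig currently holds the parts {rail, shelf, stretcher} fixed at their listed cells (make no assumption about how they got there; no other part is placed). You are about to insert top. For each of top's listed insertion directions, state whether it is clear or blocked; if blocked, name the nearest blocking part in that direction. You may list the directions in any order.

-x: clear

-x: ray from top(0, 1) has no placed part ⇒ clear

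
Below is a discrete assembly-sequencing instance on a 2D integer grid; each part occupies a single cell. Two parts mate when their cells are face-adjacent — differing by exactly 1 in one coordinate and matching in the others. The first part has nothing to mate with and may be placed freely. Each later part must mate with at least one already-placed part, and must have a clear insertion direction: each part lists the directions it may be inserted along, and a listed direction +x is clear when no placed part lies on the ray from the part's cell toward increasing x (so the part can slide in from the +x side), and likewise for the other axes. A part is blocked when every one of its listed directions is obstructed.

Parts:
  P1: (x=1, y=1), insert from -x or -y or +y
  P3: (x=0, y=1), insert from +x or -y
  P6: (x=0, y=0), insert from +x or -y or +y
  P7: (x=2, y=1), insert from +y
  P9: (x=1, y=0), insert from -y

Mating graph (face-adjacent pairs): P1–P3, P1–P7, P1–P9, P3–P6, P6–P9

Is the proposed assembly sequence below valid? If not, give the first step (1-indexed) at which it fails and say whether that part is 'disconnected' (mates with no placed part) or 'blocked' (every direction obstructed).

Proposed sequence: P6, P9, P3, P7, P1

Invalid at step 4 (disconnected)

1. P6@(0, 0) [+x clear] — {P6}
2. P9@(1, 0) [-y clear] — {P6, P9}
3. P3@(0, 1) [+x clear] — {P3, P6, P9}
4. P7@(2, 1) — no placed neighbour ⇒ disconnected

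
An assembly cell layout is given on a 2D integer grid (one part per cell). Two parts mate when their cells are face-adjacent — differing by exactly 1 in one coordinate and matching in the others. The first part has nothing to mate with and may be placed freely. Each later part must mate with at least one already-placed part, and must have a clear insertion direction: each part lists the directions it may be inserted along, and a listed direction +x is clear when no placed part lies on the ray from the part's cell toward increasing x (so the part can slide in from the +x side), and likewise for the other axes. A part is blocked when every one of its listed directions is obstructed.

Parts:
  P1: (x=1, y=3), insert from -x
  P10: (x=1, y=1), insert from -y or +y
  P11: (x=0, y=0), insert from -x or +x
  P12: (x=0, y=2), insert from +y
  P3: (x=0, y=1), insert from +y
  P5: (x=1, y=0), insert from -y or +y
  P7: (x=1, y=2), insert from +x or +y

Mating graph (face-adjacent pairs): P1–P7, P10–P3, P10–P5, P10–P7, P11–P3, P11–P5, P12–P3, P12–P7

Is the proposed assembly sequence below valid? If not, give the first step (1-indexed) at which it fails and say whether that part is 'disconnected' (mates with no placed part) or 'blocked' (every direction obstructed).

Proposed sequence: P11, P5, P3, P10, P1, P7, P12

Invalid at step 5 (disconnected)

1. P11@(0, 0) [-x clear] — {P11}
2. P5@(1, 0) [-y clear] — {P11, P5}
3. P3@(0, 1) [+y clear] — {P11, P3, P5}
4. P10@(1, 1) [+y clear] — {P10, P11, P3, P5}
5. P1@(1, 3) — no placed neighbour ⇒ disconnected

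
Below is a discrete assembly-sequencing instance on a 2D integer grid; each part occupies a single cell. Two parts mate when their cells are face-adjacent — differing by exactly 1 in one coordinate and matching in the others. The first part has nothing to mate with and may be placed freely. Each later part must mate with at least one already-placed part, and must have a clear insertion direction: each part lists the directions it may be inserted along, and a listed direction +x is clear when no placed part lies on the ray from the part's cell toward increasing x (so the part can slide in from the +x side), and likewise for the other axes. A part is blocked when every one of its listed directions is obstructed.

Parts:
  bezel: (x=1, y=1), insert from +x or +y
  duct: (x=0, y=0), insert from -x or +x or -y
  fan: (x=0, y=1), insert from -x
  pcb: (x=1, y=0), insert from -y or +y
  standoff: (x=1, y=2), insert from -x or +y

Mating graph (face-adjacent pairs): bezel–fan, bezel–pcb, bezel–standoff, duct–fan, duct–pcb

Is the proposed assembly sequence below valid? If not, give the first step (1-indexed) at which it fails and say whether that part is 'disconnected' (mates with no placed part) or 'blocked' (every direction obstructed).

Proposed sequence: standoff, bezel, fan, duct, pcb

Valid

1. standoff@(1, 2) [-x clear] — {standoff}
2. bezel@(1, 1) [+x clear] — {bezel, standoff}
3. fan@(0, 1) [-x clear] — {bezel, fan, standoff}
4. duct@(0, 0) [-x clear] — {bezel, duct, fan, standoff}
5. pcb@(1, 0) [-y clear] — {bezel, duct, fan, pcb, standoff}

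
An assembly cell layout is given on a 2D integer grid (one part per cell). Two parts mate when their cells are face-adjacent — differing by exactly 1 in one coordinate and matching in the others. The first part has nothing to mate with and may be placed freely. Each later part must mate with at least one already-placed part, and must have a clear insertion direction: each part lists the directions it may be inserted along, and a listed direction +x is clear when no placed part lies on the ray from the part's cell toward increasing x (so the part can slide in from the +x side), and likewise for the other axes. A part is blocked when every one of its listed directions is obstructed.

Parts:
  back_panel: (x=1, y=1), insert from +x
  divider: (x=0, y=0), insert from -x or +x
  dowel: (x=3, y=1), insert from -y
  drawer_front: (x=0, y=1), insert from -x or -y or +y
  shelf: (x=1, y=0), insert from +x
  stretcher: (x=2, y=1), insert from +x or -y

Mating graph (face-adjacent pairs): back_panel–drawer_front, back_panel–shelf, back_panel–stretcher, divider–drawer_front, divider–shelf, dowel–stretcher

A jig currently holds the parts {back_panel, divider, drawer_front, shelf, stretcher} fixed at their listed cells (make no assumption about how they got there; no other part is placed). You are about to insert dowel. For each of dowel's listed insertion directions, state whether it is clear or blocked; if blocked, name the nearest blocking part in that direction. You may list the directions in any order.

-y: ray from dowel(3, 1) has no placed part ⇒ clear

-y: clear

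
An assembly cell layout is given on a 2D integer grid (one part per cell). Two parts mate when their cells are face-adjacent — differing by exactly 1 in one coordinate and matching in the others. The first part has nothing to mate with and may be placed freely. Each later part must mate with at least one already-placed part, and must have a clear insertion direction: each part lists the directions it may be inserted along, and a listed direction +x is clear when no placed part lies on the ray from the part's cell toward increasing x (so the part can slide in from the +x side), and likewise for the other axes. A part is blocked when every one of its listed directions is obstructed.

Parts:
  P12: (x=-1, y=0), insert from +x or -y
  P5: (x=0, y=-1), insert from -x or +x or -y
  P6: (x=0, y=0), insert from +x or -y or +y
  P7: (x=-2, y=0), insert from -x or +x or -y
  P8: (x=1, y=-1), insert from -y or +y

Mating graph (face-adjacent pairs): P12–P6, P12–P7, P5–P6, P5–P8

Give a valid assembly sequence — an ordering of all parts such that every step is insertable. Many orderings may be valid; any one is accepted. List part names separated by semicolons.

1. P12@(-1, 0) [+x clear] — {P12}
2. P6@(0, 0) [+x clear] — {P12, P6}
3. P7@(-2, 0) [-x clear] — {P12, P6, P7}
4. P5@(0, -1) [-x clear] — {P12, P5, P6, P7}
5. P8@(1, -1) [-y clear] — {P12, P5, P6, P7, P8}

P12; P6; P7; P5; P8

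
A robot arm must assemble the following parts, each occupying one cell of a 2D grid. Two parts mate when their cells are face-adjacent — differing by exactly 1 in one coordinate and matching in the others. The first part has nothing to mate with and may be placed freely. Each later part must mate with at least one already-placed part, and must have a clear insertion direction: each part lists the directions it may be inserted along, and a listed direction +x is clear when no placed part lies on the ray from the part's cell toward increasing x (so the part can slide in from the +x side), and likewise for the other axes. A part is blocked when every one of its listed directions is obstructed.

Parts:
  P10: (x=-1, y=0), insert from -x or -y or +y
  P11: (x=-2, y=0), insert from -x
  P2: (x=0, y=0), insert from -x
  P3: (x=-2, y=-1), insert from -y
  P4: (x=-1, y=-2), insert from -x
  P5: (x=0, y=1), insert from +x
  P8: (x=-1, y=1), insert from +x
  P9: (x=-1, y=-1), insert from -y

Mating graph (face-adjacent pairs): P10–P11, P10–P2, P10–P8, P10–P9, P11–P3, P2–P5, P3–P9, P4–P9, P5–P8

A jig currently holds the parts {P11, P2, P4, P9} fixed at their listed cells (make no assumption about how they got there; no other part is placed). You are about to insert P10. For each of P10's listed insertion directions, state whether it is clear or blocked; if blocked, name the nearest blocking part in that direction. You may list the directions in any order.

+y: clear; -x: blocked by P11; -y: blocked by P9

-x: nearest on ray is P11@(-2, 0) ⇒ blocked
-y: nearest on ray is P9@(-1, -1) ⇒ blocked
+y: ray from P10(-1, 0) has no placed part ⇒ clear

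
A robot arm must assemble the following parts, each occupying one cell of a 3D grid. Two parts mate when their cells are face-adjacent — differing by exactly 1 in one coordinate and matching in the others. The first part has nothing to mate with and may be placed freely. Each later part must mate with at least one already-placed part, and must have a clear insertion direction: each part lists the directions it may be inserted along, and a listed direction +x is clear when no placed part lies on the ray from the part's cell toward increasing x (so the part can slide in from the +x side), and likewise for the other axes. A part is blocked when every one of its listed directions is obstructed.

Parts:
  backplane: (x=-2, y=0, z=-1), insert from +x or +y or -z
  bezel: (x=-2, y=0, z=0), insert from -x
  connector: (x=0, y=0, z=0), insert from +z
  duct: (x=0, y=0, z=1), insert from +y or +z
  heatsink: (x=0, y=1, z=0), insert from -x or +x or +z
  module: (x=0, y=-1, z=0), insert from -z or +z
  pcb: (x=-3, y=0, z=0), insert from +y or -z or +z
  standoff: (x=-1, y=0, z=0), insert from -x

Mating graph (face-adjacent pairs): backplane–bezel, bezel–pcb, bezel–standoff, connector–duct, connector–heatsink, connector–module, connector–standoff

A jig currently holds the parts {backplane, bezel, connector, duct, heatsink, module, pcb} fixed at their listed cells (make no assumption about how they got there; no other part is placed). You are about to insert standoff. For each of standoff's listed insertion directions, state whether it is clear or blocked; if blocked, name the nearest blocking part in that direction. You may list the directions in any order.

-x: nearest on ray is bezel@(-2, 0, 0) ⇒ blocked

-x: blocked by bezel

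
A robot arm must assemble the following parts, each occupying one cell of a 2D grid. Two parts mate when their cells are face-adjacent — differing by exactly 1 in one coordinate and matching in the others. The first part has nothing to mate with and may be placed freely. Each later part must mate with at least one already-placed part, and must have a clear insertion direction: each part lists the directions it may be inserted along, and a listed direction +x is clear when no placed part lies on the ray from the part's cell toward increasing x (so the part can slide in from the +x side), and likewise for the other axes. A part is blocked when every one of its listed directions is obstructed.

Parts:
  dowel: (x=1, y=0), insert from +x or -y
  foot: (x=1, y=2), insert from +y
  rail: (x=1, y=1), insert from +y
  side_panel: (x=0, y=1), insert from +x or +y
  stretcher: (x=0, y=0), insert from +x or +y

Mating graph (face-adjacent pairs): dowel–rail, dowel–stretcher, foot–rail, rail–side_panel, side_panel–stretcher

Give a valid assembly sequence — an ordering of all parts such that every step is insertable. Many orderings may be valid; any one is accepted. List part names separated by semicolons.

side_panel; rail; foot; stretcher; dowel

1. side_panel@(0, 1) [+x clear] — {side_panel}
2. rail@(1, 1) [+y clear] — {rail, side_panel}
3. foot@(1, 2) [+y clear] — {foot, rail, side_panel}
4. stretcher@(0, 0) [+x clear] — {foot, rail, side_panel, stretcher}
5. dowel@(1, 0) [+x clear] — {dowel, foot, rail, side_panel, stretcher}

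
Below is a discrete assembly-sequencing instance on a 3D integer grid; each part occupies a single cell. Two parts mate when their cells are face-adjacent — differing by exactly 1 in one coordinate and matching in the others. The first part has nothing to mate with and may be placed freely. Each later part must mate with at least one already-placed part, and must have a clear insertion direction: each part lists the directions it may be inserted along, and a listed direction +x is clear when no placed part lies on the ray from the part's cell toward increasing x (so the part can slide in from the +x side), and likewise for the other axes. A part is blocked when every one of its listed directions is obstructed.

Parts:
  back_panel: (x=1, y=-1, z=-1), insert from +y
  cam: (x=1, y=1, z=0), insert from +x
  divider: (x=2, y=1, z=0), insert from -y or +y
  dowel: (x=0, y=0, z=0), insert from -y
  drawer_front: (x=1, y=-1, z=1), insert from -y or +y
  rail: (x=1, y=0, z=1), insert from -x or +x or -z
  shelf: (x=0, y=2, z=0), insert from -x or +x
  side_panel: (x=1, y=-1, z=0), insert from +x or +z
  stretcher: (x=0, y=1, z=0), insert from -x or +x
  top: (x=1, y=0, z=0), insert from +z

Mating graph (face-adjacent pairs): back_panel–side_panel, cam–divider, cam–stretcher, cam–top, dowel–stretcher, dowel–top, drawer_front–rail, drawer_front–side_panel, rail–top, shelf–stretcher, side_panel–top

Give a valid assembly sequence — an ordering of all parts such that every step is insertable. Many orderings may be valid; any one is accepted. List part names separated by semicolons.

1. side_panel@(1, -1, 0) [+x clear] — {side_panel}
2. top@(1, 0, 0) [+z clear] — {side_panel, top}
3. rail@(1, 0, 1) [-x clear] — {rail, side_panel, top}
4. cam@(1, 1, 0) [+x clear] — {cam, rail, side_panel, top}
5. divider@(2, 1, 0) [-y clear] — {cam, divider, rail, side_panel, top}
6. back_panel@(1, -1, -1) [+y clear] — {back_panel, cam, divider, rail, side_panel, top}
7. drawer_front@(1, -1, 1) [-y clear] — {back_panel, cam, divider, drawer_front, rail, side_panel, top}
8. dowel@(0, 0, 0) [-y clear] — {back_panel, cam, divider, dowel, drawer_front, rail, side_panel, top}
9. stretcher@(0, 1, 0) [-x clear] — {back_panel, cam, divider, dowel, drawer_front, rail, side_panel, stretcher, top}
10. shelf@(0, 2, 0) [-x clear] — {back_panel, cam, divider, dowel, drawer_front, rail, shelf, side_panel, stretcher, top}

side_panel; top; rail; cam; divider; back_panel; drawer_front; dowel; stretcher; shelf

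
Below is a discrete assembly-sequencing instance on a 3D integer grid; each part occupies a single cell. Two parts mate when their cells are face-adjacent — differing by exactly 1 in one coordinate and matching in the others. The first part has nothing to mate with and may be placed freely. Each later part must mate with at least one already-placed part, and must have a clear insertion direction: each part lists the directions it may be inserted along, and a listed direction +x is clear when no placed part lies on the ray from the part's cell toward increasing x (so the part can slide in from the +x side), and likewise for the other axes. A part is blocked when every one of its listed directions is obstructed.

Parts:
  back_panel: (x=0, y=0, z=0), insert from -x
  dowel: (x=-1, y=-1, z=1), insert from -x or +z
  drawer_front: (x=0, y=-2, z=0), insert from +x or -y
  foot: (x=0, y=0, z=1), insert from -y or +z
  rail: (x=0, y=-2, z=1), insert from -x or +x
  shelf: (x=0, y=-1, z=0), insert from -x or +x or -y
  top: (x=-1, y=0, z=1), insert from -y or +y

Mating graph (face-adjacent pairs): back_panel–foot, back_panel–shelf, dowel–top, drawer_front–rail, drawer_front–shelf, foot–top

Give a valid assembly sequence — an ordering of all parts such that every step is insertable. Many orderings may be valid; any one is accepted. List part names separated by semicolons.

1. dowel@(-1, -1, 1) [-x clear] — {dowel}
2. top@(-1, 0, 1) [+y clear] — {dowel, top}
3. foot@(0, 0, 1) [-y clear] — {dowel, foot, top}
4. back_panel@(0, 0, 0) [-x clear] — {back_panel, dowel, foot, top}
5. shelf@(0, -1, 0) [-x clear] — {back_panel, dowel, foot, shelf, top}
6. drawer_front@(0, -2, 0) [+x clear] — {back_panel, dowel, drawer_front, foot, shelf, top}
7. rail@(0, -2, 1) [-x clear] — {back_panel, dowel, drawer_front, foot, rail, shelf, top}

dowel; top; foot; back_panel; shelf; drawer_front; rail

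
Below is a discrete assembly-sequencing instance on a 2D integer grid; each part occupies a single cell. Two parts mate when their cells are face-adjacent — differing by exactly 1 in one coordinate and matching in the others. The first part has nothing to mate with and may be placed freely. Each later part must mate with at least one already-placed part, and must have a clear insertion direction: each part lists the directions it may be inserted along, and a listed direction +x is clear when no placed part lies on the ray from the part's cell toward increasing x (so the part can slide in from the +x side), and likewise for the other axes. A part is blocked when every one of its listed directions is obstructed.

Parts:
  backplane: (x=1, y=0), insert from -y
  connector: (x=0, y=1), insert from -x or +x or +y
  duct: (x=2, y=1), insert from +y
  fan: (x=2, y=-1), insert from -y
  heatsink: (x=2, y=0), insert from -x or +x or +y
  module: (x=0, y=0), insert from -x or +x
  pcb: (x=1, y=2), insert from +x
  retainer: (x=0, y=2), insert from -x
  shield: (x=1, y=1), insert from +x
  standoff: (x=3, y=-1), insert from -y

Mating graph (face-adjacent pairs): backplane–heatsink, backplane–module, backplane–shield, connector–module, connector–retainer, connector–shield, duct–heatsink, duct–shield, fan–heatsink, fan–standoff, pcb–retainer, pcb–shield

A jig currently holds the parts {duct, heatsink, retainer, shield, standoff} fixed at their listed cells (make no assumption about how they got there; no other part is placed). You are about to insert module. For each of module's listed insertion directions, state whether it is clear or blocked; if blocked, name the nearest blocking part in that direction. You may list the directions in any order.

-x: ray from module(0, 0) has no placed part ⇒ clear
+x: nearest on ray is heatsink@(2, 0) ⇒ blocked

+x: blocked by heatsink; -x: clear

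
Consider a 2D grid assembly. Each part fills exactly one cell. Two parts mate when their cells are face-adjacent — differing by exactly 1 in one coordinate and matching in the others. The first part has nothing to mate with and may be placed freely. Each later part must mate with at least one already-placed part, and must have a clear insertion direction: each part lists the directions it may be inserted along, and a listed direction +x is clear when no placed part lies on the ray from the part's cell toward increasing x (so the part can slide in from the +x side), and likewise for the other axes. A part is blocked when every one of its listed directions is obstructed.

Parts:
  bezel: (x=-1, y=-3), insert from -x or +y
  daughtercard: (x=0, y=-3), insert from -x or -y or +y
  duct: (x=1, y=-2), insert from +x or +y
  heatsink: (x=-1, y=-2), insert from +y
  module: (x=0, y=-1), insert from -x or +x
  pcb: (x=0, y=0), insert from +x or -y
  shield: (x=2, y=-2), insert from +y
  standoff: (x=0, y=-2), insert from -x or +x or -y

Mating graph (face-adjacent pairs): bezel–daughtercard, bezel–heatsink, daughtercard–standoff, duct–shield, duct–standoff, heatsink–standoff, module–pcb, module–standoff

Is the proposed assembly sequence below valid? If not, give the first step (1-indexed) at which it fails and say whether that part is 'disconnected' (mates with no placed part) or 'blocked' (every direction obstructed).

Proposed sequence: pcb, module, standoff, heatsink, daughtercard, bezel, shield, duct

1. pcb@(0, 0) [+x clear] — {pcb}
2. module@(0, -1) [-x clear] — {module, pcb}
3. standoff@(0, -2) [-x clear] — {module, pcb, standoff}
4. heatsink@(-1, -2) [+y clear] — {heatsink, module, pcb, standoff}
5. daughtercard@(0, -3) [-x clear] — {daughtercard, heatsink, module, pcb, standoff}
6. bezel@(-1, -3) [-x clear] — {bezel, daughtercard, heatsink, module, pcb, standoff}
7. shield@(2, -2) — no placed neighbour ⇒ disconnected

Invalid at step 7 (disconnected)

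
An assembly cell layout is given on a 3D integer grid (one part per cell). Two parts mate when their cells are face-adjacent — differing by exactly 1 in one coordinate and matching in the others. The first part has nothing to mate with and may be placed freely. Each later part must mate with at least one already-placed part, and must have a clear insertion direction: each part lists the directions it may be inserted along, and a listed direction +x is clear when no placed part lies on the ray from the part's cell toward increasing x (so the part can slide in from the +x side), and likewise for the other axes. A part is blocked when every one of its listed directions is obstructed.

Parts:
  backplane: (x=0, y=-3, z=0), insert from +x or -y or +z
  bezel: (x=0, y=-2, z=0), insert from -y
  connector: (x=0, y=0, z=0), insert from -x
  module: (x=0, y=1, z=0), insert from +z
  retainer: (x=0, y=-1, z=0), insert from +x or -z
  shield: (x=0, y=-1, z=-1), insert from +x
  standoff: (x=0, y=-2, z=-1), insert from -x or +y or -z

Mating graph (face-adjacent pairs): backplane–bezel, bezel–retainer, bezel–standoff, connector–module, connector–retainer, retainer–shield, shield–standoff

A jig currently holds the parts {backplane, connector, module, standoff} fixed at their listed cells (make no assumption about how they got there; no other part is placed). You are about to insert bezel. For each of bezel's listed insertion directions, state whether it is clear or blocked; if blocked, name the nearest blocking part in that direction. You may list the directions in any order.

-y: blocked by backplane

-y: nearest on ray is backplane@(0, -3, 0) ⇒ blocked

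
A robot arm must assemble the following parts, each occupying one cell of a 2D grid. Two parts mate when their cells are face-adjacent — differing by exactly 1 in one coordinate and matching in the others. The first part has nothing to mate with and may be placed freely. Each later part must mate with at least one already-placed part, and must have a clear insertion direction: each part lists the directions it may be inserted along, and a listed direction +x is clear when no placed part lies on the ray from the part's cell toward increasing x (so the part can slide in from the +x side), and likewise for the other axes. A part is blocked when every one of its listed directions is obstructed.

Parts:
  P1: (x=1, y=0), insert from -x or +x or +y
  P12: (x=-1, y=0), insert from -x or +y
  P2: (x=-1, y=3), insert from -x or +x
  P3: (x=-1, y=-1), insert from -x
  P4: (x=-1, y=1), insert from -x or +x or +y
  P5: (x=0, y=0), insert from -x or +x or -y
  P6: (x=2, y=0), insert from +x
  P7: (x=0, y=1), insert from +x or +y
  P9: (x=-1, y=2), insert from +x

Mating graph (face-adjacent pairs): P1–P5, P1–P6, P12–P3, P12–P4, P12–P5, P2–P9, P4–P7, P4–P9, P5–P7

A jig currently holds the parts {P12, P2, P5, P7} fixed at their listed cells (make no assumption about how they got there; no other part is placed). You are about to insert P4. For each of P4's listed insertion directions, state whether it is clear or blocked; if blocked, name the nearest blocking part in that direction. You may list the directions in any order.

+x: blocked by P7; +y: blocked by P2; -x: clear

-x: ray from P4(-1, 1) has no placed part ⇒ clear
+x: nearest on ray is P7@(0, 1) ⇒ blocked
+y: nearest on ray is P2@(-1, 3) ⇒ blocked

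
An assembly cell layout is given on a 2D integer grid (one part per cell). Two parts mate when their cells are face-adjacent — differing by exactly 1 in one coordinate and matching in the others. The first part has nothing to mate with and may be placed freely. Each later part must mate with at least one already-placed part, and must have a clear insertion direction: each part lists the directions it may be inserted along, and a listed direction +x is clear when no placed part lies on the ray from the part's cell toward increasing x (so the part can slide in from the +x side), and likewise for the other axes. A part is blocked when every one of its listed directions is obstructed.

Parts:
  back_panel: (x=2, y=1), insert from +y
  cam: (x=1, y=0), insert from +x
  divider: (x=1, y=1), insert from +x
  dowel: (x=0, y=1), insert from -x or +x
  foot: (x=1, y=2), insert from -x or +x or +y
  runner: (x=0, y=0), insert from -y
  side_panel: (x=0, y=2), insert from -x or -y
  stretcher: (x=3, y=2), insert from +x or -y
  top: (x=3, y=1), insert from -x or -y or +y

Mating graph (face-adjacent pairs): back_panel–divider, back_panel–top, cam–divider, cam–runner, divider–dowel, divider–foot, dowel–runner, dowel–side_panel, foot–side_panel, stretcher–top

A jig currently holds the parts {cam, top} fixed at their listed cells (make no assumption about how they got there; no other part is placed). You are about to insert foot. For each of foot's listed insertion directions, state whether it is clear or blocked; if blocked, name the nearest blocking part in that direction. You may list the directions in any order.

-x: ray from foot(1, 2) has no placed part ⇒ clear
+x: ray from foot(1, 2) has no placed part ⇒ clear
+y: ray from foot(1, 2) has no placed part ⇒ clear

+x: clear; +y: clear; -x: clear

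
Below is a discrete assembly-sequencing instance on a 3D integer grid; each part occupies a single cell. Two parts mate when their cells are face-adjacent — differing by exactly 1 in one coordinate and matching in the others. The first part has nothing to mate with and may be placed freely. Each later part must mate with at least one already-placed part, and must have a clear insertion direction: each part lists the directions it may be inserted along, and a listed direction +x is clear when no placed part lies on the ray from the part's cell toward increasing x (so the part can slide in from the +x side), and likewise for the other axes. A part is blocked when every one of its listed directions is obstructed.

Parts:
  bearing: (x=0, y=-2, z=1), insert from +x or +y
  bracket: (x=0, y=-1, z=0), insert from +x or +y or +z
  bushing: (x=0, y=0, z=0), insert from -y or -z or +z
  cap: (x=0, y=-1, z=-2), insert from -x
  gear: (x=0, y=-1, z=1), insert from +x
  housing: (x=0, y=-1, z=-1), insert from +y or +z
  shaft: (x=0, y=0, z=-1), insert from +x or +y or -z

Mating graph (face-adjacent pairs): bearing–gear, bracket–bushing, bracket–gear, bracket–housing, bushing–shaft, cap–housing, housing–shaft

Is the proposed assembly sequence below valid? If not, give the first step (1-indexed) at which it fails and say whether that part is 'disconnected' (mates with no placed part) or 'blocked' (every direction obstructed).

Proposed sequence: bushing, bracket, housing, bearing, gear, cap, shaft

1. bushing@(0, 0, 0) [-y clear] — {bushing}
2. bracket@(0, -1, 0) [+x clear] — {bracket, bushing}
3. housing@(0, -1, -1) [+y clear] — {bracket, bushing, housing}
4. bearing@(0, -2, 1) — no placed neighbour ⇒ disconnected

Invalid at step 4 (disconnected)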